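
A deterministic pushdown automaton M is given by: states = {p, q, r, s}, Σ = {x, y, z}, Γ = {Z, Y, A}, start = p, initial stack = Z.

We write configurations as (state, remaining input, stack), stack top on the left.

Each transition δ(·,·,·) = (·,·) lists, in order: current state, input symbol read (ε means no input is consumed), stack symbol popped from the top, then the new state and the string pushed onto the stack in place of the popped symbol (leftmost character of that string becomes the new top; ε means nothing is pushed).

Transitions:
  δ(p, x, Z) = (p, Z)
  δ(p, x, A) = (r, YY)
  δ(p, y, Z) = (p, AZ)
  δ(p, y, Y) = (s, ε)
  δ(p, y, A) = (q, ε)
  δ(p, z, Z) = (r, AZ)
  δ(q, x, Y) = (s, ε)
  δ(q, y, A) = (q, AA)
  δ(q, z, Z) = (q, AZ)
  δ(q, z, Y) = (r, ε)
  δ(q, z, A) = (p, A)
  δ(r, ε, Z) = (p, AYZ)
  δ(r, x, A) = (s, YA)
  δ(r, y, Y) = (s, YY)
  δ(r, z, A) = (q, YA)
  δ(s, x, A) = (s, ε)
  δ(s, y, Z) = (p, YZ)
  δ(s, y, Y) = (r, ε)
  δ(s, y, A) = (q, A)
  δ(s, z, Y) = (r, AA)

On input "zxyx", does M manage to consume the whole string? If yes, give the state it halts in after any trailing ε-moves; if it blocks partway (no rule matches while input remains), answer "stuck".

s

(p, zxyx, Z)
  read z, top Z: go to r, push AZ → (r, xyx, AZ)
  read x, top A: go to s, push YA → (s, yx, YAZ)
  read y, top Y: go to r, push ε → (r, x, AZ)
  read x, top A: go to s, push YA → (s, ε, YAZ)
All input consumed; M is in state s.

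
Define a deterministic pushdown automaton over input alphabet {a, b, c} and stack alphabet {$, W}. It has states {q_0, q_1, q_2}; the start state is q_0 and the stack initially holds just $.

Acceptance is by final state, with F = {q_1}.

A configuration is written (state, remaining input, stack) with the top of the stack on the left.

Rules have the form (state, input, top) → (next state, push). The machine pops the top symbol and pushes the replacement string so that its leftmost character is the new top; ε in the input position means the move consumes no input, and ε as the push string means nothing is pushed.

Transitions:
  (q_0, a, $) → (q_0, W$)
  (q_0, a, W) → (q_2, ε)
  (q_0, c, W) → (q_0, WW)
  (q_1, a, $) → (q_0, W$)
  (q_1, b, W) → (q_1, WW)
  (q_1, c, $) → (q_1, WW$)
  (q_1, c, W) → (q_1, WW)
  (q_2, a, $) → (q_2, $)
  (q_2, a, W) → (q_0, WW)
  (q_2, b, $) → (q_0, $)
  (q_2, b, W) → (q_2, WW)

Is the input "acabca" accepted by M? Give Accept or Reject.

(q_0, acabca, $)
  read a, top $: go to q_0, push W$ → (q_0, cabca, W$)
  read c, top W: go to q_0, push WW → (q_0, abca, WW$)
  read a, top W: go to q_2, push ε → (q_2, bca, W$)
  read b, top W: go to q_2, push WW → (q_2, ca, WW$)
No transition applies at (q_2, ca, WW$); input not fully consumed.

Reject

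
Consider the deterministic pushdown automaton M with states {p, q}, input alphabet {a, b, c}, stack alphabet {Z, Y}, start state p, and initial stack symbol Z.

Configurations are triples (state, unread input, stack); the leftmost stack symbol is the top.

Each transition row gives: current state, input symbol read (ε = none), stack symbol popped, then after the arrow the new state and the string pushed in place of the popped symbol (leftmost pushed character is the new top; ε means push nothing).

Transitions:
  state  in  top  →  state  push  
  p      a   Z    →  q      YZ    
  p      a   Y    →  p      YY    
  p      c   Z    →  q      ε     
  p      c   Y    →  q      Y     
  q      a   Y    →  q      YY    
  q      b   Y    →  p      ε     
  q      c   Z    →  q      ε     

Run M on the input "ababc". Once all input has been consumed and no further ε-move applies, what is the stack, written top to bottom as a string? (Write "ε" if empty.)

(p, ababc, Z)
  read a, top Z: go to q, push YZ → (q, babc, YZ)
  read b, top Y: go to p, push ε → (p, abc, Z)
  read a, top Z: go to q, push YZ → (q, bc, YZ)
  read b, top Y: go to p, push ε → (p, c, Z)
  read c, top Z: go to q, push ε → (q, ε, ε)
All input consumed in state q with stack ε.

ε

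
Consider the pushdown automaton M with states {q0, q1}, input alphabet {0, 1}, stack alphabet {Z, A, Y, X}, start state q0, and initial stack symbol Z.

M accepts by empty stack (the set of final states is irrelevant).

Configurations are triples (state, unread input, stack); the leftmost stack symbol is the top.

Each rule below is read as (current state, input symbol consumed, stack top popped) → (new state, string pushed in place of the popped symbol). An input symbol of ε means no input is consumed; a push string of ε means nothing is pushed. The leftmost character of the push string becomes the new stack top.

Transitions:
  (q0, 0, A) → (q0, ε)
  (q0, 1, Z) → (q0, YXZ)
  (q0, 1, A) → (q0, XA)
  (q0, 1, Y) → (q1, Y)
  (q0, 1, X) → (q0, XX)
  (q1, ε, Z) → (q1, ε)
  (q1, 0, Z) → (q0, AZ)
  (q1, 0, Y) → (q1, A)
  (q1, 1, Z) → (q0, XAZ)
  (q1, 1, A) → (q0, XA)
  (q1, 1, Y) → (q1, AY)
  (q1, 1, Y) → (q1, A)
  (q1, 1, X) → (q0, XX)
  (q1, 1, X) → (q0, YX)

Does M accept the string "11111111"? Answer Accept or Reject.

No computation consumes all input and empties the stack.

Reject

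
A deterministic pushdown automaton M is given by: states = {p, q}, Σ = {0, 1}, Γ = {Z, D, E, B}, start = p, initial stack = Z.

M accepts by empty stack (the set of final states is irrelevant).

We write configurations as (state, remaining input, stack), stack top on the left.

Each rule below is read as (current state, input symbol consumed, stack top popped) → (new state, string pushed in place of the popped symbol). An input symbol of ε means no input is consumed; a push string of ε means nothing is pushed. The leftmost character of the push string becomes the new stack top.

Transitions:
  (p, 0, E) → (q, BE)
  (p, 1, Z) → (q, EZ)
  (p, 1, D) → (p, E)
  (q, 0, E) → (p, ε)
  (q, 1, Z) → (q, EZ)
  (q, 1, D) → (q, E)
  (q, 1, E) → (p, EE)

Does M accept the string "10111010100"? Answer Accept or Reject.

Reject

(p, 10111010100, Z) ⊢ (q, 0111010100, EZ) ⊢ (p, 111010100, Z) ⊢ (q, 11010100, EZ) ⊢ (p, 1010100, EEZ)
No transition applies at (p, 1010100, EEZ); input not fully consumed.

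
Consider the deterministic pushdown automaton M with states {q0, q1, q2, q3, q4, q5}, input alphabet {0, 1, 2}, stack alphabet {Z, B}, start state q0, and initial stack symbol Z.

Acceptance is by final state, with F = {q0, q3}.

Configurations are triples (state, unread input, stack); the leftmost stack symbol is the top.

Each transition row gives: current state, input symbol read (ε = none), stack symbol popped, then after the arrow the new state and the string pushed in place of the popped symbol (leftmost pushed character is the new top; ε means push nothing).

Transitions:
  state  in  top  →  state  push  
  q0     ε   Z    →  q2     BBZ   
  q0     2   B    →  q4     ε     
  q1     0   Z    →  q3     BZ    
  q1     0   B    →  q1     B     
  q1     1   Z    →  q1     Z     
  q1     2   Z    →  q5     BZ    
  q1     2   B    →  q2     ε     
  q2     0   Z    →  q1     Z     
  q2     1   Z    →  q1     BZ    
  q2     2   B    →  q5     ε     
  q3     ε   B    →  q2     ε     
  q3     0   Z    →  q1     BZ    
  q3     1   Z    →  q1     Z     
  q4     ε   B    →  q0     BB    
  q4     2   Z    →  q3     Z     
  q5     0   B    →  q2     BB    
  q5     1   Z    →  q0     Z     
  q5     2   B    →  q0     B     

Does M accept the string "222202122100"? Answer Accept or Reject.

Reject

(q0, 222202122100, Z)
  ε-move, top Z: go to q2, push BBZ → (q2, 222202122100, BBZ)
  read 2, top B: go to q5, push ε → (q5, 22202122100, BZ)
  read 2, top B: go to q0, push B → (q0, 2202122100, BZ)
  read 2, top B: go to q4, push ε → (q4, 202122100, Z)
  read 2, top Z: go to q3, push Z → (q3, 02122100, Z)
  read 0, top Z: go to q1, push BZ → (q1, 2122100, BZ)
  read 2, top B: go to q2, push ε → (q2, 122100, Z)
  read 1, top Z: go to q1, push BZ → (q1, 22100, BZ)
  read 2, top B: go to q2, push ε → (q2, 2100, Z)
No transition applies at (q2, 2100, Z); input not fully consumed.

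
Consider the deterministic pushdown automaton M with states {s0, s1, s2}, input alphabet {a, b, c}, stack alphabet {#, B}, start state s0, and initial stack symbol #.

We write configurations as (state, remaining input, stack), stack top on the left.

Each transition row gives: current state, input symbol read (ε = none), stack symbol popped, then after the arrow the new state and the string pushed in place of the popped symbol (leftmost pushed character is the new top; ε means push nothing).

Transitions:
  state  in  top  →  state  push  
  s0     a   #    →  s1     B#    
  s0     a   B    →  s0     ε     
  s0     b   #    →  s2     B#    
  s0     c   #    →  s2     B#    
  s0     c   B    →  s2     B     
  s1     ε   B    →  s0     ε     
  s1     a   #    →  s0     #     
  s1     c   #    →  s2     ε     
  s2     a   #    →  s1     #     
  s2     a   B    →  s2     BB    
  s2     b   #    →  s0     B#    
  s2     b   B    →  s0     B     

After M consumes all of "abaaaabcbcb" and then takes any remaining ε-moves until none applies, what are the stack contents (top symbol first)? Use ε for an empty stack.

(s0, abaaaabcbcb, #)
  read a, top #: go to s1, push B# → (s1, baaaabcbcb, B#)
  ε-move, top B: go to s0, push ε → (s0, baaaabcbcb, #)
  read b, top #: go to s2, push B# → (s2, aaaabcbcb, B#)
  read a, top B: go to s2, push BB → (s2, aaabcbcb, BB#)
  read a, top B: go to s2, push BB → (s2, aabcbcb, BBB#)
  read a, top B: go to s2, push BB → (s2, abcbcb, BBBB#)
  read a, top B: go to s2, push BB → (s2, bcbcb, BBBBB#)
  read b, top B: go to s0, push B → (s0, cbcb, BBBBB#)
  read c, top B: go to s2, push B → (s2, bcb, BBBBB#)
  read b, top B: go to s0, push B → (s0, cb, BBBBB#)
  read c, top B: go to s2, push B → (s2, b, BBBBB#)
  read b, top B: go to s0, push B → (s0, ε, BBBBB#)
All input consumed in state s0 with stack BBBBB#.

BBBBB#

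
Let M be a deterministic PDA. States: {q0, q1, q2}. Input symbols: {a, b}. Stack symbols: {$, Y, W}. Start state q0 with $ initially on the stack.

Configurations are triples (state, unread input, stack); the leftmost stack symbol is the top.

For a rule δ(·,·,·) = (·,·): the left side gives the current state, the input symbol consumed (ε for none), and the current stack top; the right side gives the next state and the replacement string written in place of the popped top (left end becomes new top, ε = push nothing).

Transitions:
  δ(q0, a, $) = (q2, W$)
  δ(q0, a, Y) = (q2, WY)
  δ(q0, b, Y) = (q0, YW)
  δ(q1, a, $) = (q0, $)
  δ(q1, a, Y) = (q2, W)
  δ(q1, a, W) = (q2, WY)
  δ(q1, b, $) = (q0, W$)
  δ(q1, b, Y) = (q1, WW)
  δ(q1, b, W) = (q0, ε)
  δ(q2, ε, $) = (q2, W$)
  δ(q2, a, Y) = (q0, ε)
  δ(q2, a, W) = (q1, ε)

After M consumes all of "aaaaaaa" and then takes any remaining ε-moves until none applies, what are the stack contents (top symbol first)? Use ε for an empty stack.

W$

(q0, aaaaaaa, $)
  read a, top $: go to q2, push W$ → (q2, aaaaaa, W$)
  read a, top W: go to q1, push ε → (q1, aaaaa, $)
  read a, top $: go to q0, push $ → (q0, aaaa, $)
  read a, top $: go to q2, push W$ → (q2, aaa, W$)
  read a, top W: go to q1, push ε → (q1, aa, $)
  read a, top $: go to q0, push $ → (q0, a, $)
  read a, top $: go to q2, push W$ → (q2, ε, W$)
All input consumed in state q2 with stack W$.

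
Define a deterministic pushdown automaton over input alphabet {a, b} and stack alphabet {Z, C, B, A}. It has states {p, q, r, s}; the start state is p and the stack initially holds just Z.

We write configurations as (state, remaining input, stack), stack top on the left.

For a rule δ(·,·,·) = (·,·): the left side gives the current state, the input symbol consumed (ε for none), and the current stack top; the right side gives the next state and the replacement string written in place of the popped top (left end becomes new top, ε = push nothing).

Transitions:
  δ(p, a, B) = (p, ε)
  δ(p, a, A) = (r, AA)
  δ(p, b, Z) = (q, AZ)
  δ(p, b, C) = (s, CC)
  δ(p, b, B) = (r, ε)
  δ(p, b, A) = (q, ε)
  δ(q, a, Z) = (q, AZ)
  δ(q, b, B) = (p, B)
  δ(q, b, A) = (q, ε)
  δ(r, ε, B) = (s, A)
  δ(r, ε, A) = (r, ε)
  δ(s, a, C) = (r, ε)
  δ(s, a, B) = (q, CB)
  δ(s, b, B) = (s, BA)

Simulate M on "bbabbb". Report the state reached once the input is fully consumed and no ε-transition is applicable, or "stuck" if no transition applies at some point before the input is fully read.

stuck

(p, bbabbb, Z)
  read b, top Z: go to q, push AZ → (q, babbb, AZ)
  read b, top A: go to q, push ε → (q, abbb, Z)
  read a, top Z: go to q, push AZ → (q, bbb, AZ)
  read b, top A: go to q, push ε → (q, bb, Z)
No transition for (q, b, top Z); M blocks with input bb remaining.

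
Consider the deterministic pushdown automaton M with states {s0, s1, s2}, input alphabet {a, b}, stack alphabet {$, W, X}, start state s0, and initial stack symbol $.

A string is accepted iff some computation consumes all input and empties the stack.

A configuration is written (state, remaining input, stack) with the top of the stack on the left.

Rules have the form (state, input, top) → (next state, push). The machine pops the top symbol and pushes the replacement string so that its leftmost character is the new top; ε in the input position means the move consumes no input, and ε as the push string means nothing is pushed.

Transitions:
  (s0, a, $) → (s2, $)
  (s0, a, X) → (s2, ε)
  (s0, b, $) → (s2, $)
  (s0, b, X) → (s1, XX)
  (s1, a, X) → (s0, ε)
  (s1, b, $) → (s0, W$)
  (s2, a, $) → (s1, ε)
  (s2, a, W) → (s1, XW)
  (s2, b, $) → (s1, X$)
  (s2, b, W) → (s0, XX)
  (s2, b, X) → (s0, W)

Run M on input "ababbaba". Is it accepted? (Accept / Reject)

(s0, ababbaba, $) ⊢ (s2, babbaba, $) ⊢ (s1, abbaba, X$) ⊢ (s0, bbaba, $) ⊢ (s2, baba, $) ⊢ (s1, aba, X$) ⊢ (s0, ba, $) ⊢ (s2, a, $) ⊢ (s1, ε, ε)
All input consumed and the stack is empty.

Accept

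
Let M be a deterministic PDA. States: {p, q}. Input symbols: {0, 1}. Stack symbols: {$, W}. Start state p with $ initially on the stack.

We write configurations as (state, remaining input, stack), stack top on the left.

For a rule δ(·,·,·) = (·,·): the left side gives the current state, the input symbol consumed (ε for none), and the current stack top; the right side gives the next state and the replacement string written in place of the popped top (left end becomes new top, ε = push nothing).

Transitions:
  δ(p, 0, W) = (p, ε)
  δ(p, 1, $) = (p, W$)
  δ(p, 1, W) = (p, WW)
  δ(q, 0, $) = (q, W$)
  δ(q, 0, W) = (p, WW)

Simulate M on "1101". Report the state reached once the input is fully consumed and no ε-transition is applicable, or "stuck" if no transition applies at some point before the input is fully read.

p

(p, 1101, $) ⊢ (p, 101, W$) ⊢ (p, 01, WW$) ⊢ (p, 1, W$) ⊢ (p, ε, WW$)
All input consumed; M is in state p.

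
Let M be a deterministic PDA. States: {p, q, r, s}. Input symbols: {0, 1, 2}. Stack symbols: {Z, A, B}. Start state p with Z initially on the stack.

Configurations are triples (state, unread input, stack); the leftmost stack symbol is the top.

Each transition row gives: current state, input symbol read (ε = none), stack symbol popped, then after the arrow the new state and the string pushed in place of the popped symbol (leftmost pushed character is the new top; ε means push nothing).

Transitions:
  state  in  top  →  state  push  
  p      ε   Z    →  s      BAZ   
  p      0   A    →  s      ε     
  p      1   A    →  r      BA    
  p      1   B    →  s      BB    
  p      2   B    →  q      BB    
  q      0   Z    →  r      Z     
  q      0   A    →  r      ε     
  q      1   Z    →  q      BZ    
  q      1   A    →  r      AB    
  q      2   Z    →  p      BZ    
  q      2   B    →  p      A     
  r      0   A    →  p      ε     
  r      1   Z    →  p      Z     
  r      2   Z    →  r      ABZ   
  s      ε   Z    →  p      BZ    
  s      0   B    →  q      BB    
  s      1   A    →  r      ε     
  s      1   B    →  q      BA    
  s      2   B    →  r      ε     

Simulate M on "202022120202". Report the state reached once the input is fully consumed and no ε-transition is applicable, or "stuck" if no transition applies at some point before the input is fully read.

(p, 202022120202, Z) ⊢ (s, 202022120202, BAZ) ⊢ (r, 02022120202, AZ) ⊢ (p, 2022120202, Z) ⊢ (s, 2022120202, BAZ) ⊢ (r, 022120202, AZ) ⊢ (p, 22120202, Z) ⊢ (s, 22120202, BAZ) ⊢ (r, 2120202, AZ)
No transition for (r, 2, top A); M blocks with input 2120202 remaining.

stuck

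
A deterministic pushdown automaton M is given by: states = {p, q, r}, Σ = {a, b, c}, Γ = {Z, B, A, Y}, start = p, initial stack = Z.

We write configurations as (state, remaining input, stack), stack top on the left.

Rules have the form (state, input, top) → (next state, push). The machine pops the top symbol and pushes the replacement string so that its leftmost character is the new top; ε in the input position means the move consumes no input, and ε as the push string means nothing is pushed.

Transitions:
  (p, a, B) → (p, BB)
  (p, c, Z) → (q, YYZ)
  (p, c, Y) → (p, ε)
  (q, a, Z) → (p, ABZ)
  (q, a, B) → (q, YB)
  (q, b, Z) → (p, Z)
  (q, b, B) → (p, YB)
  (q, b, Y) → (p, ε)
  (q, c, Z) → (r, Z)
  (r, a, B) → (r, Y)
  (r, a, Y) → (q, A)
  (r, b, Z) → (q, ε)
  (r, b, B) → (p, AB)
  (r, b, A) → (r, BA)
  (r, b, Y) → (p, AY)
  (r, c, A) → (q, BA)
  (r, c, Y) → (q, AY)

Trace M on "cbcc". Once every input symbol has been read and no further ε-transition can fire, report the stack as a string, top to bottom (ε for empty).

(p, cbcc, Z)
  read c, top Z: go to q, push YYZ → (q, bcc, YYZ)
  read b, top Y: go to p, push ε → (p, cc, YZ)
  read c, top Y: go to p, push ε → (p, c, Z)
  read c, top Z: go to q, push YYZ → (q, ε, YYZ)
All input consumed in state q with stack YYZ.

YYZ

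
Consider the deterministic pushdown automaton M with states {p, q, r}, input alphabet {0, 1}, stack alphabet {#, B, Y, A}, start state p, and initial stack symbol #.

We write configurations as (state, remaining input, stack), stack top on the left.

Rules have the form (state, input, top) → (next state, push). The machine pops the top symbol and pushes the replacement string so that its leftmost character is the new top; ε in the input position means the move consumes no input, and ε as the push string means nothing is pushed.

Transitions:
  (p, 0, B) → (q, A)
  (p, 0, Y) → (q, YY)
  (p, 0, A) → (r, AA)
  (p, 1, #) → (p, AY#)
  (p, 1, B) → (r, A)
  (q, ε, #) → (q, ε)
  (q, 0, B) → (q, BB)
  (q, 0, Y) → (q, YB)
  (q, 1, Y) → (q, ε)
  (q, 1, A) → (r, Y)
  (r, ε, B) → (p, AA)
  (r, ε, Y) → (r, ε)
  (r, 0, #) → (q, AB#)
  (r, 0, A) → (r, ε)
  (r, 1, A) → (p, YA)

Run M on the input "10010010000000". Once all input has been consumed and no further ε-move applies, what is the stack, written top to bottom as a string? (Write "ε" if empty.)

BBBBBBBBYAY#

(p, 10010010000000, #)
  read 1, top #: go to p, push AY# → (p, 0010010000000, AY#)
  read 0, top A: go to r, push AA → (r, 010010000000, AAY#)
  read 0, top A: go to r, push ε → (r, 10010000000, AY#)
  read 1, top A: go to p, push YA → (p, 0010000000, YAY#)
  read 0, top Y: go to q, push YY → (q, 010000000, YYAY#)
  read 0, top Y: go to q, push YB → (q, 10000000, YBYAY#)
  read 1, top Y: go to q, push ε → (q, 0000000, BYAY#)
  read 0, top B: go to q, push BB → (q, 000000, BBYAY#)
  read 0, top B: go to q, push BB → (q, 00000, BBBYAY#)
  read 0, top B: go to q, push BB → (q, 0000, BBBBYAY#)
  read 0, top B: go to q, push BB → (q, 000, BBBBBYAY#)
  read 0, top B: go to q, push BB → (q, 00, BBBBBBYAY#)
  read 0, top B: go to q, push BB → (q, 0, BBBBBBBYAY#)
  read 0, top B: go to q, push BB → (q, ε, BBBBBBBBYAY#)
All input consumed in state q with stack BBBBBBBBYAY#.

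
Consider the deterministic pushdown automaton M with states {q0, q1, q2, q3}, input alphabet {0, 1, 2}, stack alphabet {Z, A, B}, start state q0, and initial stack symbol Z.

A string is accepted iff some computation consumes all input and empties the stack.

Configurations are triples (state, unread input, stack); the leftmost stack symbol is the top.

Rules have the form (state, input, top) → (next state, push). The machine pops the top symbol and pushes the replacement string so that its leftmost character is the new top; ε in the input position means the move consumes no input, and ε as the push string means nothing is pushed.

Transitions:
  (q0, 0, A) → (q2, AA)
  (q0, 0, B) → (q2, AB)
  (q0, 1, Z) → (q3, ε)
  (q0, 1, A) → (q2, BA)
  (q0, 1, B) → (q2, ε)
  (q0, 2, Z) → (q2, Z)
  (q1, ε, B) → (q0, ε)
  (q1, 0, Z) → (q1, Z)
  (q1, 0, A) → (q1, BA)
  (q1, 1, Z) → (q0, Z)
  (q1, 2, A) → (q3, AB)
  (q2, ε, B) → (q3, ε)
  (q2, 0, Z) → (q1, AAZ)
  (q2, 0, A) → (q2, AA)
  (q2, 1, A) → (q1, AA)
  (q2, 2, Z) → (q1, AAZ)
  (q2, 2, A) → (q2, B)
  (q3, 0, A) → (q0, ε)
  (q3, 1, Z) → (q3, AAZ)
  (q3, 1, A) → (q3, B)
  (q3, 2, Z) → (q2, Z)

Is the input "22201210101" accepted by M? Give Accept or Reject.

Accept

(q0, 22201210101, Z) ⊢ (q2, 2201210101, Z) ⊢ (q1, 201210101, AAZ) ⊢ (q3, 01210101, ABAZ) ⊢ (q0, 1210101, BAZ) ⊢ (q2, 210101, AZ) ⊢ (q2, 10101, BZ) ⊢ (q3, 10101, Z) ⊢ (q3, 0101, AAZ) ⊢ (q0, 101, AZ) ⊢ (q2, 01, BAZ) ⊢ (q3, 01, AZ) ⊢ (q0, 1, Z) ⊢ (q3, ε, ε)
All input consumed and the stack is empty.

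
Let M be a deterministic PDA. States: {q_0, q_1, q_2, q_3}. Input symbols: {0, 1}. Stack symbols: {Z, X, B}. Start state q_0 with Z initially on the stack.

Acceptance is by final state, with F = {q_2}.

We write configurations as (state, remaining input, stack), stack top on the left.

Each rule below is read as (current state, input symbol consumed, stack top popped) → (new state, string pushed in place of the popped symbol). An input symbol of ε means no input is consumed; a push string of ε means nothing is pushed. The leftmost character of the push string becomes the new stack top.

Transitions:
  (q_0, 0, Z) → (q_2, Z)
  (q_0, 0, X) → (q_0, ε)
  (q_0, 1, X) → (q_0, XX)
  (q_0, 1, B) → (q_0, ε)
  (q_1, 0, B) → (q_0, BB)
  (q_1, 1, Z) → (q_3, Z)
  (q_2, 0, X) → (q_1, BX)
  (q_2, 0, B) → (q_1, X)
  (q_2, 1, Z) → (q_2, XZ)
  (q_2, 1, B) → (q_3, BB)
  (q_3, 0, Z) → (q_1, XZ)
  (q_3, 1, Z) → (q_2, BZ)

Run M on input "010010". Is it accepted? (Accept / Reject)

(q_0, 010010, Z) ⊢ (q_2, 10010, Z) ⊢ (q_2, 0010, XZ) ⊢ (q_1, 010, BXZ) ⊢ (q_0, 10, BBXZ) ⊢ (q_0, 0, BXZ)
No transition applies at (q_0, 0, BXZ); input not fully consumed.

Reject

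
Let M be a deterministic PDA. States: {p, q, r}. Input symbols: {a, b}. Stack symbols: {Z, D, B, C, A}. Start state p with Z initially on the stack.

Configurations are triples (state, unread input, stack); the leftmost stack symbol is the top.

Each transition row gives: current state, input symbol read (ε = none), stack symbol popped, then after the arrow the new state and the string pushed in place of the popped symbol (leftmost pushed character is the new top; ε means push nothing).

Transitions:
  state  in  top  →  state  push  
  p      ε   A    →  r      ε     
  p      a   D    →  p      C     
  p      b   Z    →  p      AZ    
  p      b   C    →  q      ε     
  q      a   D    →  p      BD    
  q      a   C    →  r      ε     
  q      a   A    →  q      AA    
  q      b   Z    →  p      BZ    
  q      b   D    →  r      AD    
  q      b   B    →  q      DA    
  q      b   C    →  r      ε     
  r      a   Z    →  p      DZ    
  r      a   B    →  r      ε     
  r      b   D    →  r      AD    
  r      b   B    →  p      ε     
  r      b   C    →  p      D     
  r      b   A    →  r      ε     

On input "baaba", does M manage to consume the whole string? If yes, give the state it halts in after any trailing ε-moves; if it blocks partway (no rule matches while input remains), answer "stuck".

(p, baaba, Z) ⊢ (p, aaba, AZ) ⊢ (r, aaba, Z) ⊢ (p, aba, DZ) ⊢ (p, ba, CZ) ⊢ (q, a, Z)
No transition for (q, a, top Z); M blocks with input a remaining.

stuck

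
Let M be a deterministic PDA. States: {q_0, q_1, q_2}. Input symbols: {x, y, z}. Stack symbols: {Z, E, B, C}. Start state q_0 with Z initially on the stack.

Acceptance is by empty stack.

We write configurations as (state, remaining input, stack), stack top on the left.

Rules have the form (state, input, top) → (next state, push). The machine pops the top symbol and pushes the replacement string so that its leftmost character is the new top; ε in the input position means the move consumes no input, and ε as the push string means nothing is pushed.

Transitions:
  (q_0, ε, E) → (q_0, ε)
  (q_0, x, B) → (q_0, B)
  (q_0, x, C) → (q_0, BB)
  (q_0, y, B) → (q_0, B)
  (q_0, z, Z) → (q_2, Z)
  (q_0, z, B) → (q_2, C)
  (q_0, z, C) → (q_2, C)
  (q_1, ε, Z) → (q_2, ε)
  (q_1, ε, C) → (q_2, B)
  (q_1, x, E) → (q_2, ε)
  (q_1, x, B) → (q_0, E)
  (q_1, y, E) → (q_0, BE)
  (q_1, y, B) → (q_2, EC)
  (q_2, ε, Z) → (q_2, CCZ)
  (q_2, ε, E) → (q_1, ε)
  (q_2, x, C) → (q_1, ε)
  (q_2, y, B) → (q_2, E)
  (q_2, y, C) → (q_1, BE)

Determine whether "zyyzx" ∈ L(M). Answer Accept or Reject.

(q_0, zyyzx, Z)
  read z, top Z: go to q_2, push Z → (q_2, yyzx, Z)
  ε-move, top Z: go to q_2, push CCZ → (q_2, yyzx, CCZ)
  read y, top C: go to q_1, push BE → (q_1, yzx, BECZ)
  read y, top B: go to q_2, push EC → (q_2, zx, ECECZ)
  ε-move, top E: go to q_1, push ε → (q_1, zx, CECZ)
  ε-move, top C: go to q_2, push B → (q_2, zx, BECZ)
No transition applies at (q_2, zx, BECZ); input not fully consumed.

Reject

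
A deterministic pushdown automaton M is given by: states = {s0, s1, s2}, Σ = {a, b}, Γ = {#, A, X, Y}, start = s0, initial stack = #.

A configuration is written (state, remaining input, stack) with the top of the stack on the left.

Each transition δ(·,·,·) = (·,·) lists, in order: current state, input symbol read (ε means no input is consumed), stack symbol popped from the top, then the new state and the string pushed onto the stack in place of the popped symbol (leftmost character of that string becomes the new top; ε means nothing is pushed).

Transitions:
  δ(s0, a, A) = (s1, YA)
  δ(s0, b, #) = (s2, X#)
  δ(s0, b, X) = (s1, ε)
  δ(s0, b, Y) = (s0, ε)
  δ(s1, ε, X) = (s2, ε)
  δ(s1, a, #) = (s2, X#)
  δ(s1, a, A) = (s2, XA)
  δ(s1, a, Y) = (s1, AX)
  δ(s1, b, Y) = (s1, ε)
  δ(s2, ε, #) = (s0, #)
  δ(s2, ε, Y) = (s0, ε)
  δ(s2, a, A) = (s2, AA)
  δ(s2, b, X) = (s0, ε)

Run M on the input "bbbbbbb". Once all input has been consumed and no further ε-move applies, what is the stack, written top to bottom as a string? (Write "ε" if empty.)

(s0, bbbbbbb, #)
  read b, top #: go to s2, push X# → (s2, bbbbbb, X#)
  read b, top X: go to s0, push ε → (s0, bbbbb, #)
  read b, top #: go to s2, push X# → (s2, bbbb, X#)
  read b, top X: go to s0, push ε → (s0, bbb, #)
  read b, top #: go to s2, push X# → (s2, bb, X#)
  read b, top X: go to s0, push ε → (s0, b, #)
  read b, top #: go to s2, push X# → (s2, ε, X#)
All input consumed in state s2 with stack X#.

X#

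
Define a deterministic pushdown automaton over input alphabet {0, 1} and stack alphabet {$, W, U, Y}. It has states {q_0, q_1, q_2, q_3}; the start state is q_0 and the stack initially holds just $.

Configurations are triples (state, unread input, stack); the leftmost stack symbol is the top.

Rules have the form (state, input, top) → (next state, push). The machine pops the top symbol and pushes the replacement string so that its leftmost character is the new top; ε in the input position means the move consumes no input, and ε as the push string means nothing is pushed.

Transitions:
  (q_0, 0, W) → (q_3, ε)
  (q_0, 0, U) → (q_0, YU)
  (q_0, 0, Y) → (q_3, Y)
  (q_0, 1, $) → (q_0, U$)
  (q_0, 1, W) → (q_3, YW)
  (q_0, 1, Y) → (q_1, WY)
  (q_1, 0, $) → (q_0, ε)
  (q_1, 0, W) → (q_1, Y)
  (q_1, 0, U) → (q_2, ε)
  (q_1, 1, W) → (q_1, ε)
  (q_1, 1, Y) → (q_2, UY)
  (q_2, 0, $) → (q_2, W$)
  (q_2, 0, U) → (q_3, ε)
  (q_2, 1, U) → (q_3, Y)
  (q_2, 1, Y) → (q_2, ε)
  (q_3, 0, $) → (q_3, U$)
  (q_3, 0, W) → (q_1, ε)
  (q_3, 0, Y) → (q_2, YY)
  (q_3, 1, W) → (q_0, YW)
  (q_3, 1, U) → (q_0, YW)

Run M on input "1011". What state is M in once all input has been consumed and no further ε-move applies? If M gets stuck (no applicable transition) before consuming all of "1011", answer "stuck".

q_1

(q_0, 1011, $)
  read 1, top $: go to q_0, push U$ → (q_0, 011, U$)
  read 0, top U: go to q_0, push YU → (q_0, 11, YU$)
  read 1, top Y: go to q_1, push WY → (q_1, 1, WYU$)
  read 1, top W: go to q_1, push ε → (q_1, ε, YU$)
All input consumed; M is in state q_1.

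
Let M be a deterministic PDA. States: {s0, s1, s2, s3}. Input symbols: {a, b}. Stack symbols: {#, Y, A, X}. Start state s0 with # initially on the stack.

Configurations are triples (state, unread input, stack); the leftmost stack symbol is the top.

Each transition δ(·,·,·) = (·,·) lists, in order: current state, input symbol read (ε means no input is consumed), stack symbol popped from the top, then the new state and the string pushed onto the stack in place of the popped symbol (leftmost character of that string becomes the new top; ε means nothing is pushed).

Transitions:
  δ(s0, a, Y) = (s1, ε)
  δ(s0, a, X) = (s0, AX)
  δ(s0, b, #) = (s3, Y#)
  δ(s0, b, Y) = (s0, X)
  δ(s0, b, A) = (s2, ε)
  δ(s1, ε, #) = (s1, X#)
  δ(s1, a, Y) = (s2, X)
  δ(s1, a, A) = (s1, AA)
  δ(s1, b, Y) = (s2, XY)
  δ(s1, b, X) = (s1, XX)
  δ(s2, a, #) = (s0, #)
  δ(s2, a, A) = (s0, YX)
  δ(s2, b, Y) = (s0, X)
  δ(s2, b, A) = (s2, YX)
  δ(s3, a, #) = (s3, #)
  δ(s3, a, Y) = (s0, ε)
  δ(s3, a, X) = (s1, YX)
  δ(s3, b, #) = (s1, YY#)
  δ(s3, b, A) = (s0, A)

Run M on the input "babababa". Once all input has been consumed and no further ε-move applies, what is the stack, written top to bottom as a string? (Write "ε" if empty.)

#

(s0, babababa, #)
  read b, top #: go to s3, push Y# → (s3, abababa, Y#)
  read a, top Y: go to s0, push ε → (s0, bababa, #)
  read b, top #: go to s3, push Y# → (s3, ababa, Y#)
  read a, top Y: go to s0, push ε → (s0, baba, #)
  read b, top #: go to s3, push Y# → (s3, aba, Y#)
  read a, top Y: go to s0, push ε → (s0, ba, #)
  read b, top #: go to s3, push Y# → (s3, a, Y#)
  read a, top Y: go to s0, push ε → (s0, ε, #)
All input consumed in state s0 with stack #.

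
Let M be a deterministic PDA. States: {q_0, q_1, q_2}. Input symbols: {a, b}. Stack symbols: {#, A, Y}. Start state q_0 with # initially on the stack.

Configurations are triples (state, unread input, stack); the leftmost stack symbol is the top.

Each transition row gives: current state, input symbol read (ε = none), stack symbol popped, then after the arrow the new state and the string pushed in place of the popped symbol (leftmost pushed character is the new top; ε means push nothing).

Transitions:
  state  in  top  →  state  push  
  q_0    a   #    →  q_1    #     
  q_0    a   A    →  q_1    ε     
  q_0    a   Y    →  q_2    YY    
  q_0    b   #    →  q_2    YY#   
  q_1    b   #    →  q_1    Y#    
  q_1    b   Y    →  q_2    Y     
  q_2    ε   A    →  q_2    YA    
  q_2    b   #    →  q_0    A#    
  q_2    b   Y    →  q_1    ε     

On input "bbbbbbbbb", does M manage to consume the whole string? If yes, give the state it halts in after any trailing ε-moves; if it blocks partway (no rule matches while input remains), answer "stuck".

(q_0, bbbbbbbbb, #)
  read b, top #: go to q_2, push YY# → (q_2, bbbbbbbb, YY#)
  read b, top Y: go to q_1, push ε → (q_1, bbbbbbb, Y#)
  read b, top Y: go to q_2, push Y → (q_2, bbbbbb, Y#)
  read b, top Y: go to q_1, push ε → (q_1, bbbbb, #)
  read b, top #: go to q_1, push Y# → (q_1, bbbb, Y#)
  read b, top Y: go to q_2, push Y → (q_2, bbb, Y#)
  read b, top Y: go to q_1, push ε → (q_1, bb, #)
  read b, top #: go to q_1, push Y# → (q_1, b, Y#)
  read b, top Y: go to q_2, push Y → (q_2, ε, Y#)
All input consumed; M is in state q_2.

q_2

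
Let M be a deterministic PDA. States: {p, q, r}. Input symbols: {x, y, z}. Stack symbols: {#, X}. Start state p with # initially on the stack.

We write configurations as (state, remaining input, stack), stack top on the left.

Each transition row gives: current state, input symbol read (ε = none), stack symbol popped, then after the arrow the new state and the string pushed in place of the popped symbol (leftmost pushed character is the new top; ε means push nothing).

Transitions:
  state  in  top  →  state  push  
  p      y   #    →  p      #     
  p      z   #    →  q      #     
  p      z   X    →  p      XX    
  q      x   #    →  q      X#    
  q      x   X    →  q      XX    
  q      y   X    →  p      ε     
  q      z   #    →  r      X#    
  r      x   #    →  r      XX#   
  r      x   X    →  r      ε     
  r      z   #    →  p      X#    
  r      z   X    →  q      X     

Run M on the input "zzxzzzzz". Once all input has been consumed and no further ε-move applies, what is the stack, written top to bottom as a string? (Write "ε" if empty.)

(p, zzxzzzzz, #) ⊢ (q, zxzzzzz, #) ⊢ (r, xzzzzz, X#) ⊢ (r, zzzzz, #) ⊢ (p, zzzz, X#) ⊢ (p, zzz, XX#) ⊢ (p, zz, XXX#) ⊢ (p, z, XXXX#) ⊢ (p, ε, XXXXX#)
All input consumed in state p with stack XXXXX#.

XXXXX#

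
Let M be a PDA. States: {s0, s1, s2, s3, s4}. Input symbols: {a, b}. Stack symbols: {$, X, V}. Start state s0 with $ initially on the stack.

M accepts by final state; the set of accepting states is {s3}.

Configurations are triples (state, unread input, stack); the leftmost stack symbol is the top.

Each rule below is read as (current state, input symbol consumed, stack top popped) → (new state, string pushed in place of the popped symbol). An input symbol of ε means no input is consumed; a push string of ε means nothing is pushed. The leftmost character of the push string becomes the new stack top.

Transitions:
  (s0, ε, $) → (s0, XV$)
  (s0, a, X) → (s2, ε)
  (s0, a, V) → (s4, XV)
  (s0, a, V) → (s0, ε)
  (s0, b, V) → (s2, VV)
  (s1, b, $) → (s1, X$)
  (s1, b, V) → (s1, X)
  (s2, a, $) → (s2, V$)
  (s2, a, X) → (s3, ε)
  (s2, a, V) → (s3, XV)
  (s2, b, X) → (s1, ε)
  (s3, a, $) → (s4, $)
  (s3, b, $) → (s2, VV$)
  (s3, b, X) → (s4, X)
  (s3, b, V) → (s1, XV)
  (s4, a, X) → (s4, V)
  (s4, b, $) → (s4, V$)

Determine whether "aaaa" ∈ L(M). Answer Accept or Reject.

Reject

No computation consumes all input and reaches a final state.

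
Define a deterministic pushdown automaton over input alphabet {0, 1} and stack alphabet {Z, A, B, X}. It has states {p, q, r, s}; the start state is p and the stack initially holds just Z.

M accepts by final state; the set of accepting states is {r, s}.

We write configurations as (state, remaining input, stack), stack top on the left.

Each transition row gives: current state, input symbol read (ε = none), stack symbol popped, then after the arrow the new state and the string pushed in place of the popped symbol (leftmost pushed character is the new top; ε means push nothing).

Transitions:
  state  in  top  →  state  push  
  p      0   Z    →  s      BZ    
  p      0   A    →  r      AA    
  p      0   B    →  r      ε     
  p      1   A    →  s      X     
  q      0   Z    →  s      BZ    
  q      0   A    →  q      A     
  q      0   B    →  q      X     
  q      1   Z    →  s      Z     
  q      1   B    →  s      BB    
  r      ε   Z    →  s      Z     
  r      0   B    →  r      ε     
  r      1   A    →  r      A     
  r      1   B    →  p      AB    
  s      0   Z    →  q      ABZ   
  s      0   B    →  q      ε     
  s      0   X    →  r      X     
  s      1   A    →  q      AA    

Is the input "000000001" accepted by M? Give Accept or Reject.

Accept

(p, 000000001, Z) ⊢ (s, 00000001, BZ) ⊢ (q, 0000001, Z) ⊢ (s, 000001, BZ) ⊢ (q, 00001, Z) ⊢ (s, 0001, BZ) ⊢ (q, 001, Z) ⊢ (s, 01, BZ) ⊢ (q, 1, Z) ⊢ (s, ε, Z)
All input consumed; state s ∈ F.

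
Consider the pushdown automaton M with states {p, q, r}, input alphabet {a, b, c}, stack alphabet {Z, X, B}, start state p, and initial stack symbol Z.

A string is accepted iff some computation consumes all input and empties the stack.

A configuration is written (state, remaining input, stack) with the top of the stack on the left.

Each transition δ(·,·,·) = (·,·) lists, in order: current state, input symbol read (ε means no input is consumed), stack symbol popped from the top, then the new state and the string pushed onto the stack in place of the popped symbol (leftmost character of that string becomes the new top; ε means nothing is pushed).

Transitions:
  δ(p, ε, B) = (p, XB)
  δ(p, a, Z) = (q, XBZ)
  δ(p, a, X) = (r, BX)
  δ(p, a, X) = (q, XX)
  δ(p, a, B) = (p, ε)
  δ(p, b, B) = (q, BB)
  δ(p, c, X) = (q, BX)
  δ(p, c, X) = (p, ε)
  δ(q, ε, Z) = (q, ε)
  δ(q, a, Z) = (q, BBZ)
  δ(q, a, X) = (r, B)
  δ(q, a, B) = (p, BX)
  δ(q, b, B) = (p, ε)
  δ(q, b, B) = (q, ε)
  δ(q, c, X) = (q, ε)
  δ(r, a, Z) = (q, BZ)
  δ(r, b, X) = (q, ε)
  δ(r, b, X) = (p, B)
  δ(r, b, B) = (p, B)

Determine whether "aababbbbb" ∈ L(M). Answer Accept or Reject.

Accept

One accepting computation: (p, aababbbbb, Z) ⊢ (q, ababbbbb, XBZ) ⊢ (r, babbbbb, BBZ) ⊢ (p, abbbbb, BBZ) ⊢ (p, bbbbb, BZ) ⊢ (q, bbbb, BBZ) ⊢ (p, bbb, BZ) ⊢ (q, bb, BBZ) ⊢ (q, b, BZ) ⊢ (q, ε, Z) ⊢ (q, ε, ε)
All input consumed and the stack is empty.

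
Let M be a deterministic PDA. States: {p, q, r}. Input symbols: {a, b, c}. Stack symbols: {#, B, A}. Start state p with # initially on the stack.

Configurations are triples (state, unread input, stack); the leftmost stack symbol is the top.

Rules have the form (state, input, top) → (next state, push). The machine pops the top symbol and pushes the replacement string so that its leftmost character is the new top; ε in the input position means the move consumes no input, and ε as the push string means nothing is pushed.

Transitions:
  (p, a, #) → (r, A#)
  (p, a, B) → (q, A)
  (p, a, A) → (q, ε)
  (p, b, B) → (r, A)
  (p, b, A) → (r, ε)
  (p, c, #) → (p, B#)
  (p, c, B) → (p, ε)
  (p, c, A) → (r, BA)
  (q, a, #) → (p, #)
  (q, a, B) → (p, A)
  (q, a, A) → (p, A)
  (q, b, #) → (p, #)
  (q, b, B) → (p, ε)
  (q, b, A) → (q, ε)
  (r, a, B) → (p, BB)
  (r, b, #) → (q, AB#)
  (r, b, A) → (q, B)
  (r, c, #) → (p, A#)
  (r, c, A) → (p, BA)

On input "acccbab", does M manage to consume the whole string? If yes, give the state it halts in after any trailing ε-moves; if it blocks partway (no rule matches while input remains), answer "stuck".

stuck

(p, acccbab, #)
  read a, top #: go to r, push A# → (r, cccbab, A#)
  read c, top A: go to p, push BA → (p, ccbab, BA#)
  read c, top B: go to p, push ε → (p, cbab, A#)
  read c, top A: go to r, push BA → (r, bab, BA#)
No transition for (r, b, top B); M blocks with input bab remaining.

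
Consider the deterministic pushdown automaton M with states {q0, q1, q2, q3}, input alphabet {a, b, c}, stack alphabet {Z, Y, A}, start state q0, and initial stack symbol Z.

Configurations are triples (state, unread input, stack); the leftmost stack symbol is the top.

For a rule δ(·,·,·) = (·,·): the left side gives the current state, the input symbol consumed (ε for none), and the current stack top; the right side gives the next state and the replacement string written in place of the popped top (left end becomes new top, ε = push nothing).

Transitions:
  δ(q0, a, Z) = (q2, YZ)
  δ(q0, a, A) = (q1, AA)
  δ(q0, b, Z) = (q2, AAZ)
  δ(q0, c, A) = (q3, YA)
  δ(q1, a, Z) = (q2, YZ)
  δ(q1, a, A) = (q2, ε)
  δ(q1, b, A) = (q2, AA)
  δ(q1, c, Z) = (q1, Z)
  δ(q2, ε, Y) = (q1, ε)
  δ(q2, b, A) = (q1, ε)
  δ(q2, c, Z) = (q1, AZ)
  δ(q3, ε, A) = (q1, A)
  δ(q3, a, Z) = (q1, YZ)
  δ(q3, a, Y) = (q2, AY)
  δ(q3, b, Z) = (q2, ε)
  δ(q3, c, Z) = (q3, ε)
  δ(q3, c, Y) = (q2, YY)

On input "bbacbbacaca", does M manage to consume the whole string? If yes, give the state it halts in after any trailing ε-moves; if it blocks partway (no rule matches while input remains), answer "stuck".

q2

(q0, bbacbbacaca, Z)
  read b, top Z: go to q2, push AAZ → (q2, bacbbacaca, AAZ)
  read b, top A: go to q1, push ε → (q1, acbbacaca, AZ)
  read a, top A: go to q2, push ε → (q2, cbbacaca, Z)
  read c, top Z: go to q1, push AZ → (q1, bbacaca, AZ)
  read b, top A: go to q2, push AA → (q2, bacaca, AAZ)
  read b, top A: go to q1, push ε → (q1, acaca, AZ)
  read a, top A: go to q2, push ε → (q2, caca, Z)
  read c, top Z: go to q1, push AZ → (q1, aca, AZ)
  read a, top A: go to q2, push ε → (q2, ca, Z)
  read c, top Z: go to q1, push AZ → (q1, a, AZ)
  read a, top A: go to q2, push ε → (q2, ε, Z)
All input consumed; M is in state q2.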